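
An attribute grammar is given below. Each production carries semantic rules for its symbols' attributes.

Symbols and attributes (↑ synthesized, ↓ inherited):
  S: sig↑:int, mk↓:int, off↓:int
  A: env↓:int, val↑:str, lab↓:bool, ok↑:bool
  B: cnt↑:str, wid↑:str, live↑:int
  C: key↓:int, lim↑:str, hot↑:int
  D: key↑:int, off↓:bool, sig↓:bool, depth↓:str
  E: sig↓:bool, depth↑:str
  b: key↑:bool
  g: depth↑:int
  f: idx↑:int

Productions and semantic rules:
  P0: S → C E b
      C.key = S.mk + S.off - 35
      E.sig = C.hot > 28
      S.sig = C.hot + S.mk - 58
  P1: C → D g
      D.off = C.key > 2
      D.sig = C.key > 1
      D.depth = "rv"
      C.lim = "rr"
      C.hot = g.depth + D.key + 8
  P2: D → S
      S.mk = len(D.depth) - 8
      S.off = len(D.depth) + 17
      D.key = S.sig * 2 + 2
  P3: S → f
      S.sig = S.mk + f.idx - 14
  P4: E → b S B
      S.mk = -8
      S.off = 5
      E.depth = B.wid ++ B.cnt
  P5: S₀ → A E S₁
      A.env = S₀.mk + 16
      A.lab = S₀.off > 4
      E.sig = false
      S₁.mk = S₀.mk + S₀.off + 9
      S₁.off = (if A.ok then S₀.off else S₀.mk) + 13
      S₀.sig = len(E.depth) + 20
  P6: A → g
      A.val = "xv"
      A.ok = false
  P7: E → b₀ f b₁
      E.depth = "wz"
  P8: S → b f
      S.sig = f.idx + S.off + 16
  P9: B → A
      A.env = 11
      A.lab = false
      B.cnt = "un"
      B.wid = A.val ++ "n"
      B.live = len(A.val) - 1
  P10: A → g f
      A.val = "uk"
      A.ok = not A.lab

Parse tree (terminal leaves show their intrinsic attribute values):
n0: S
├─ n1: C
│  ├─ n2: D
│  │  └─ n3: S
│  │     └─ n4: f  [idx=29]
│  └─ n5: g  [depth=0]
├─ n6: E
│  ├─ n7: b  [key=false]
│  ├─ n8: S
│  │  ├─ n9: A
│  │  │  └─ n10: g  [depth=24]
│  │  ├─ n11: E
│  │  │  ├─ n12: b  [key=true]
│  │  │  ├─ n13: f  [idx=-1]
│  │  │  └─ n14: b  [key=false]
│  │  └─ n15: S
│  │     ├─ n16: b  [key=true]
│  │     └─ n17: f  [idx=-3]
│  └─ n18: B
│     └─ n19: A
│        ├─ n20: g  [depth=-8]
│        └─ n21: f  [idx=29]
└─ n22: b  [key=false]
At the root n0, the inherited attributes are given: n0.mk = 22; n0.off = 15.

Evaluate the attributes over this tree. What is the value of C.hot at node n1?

1. n0.mk = 22  [given at root]
2. n0.off = 15  [given at root]
3. n1.key = 2  [S.mk + S.off - 35]
4. n2.off = false  [C.key > 2]
5. n2.sig = true  [C.key > 1]
6. n2.depth = "rv"  ["rv"]
7. n3.mk = -6  [len(D.depth) - 8]
8. n3.off = 19  [len(D.depth) + 17]
9. n4.idx = 29  [terminal]
10. n3.sig = 9  [S.mk + f.idx - 14]
11. n2.key = 20  [S.sig * 2 + 2]
12. n5.depth = 0  [terminal]
13. n1.lim = "rr"  ["rr"]
14. n1.hot = 28  [g.depth + D.key + 8]
15. n6.sig = false  [C.hot > 28]
16. n7.key = false  [terminal]
17. n8.mk = -8  [-8]
18. n8.off = 5  [5]
19. n9.env = 8  [S₀.mk + 16]
20. n9.lab = true  [S₀.off > 4]
21. n10.depth = 24  [terminal]
22. n9.val = "xv"  ["xv"]
23. n9.ok = false  [false]
24. n11.sig = false  [false]
25. n12.key = true  [terminal]
26. n13.idx = -1  [terminal]
27. n14.key = false  [terminal]
28. n11.depth = "wz"  ["wz"]
29. n15.mk = 6  [S₀.mk + S₀.off + 9]
30. n15.off = 5  [(if A.ok then S₀.off else S₀.mk) + 13]
31. n16.key = true  [terminal]
32. n17.idx = -3  [terminal]
33. n15.sig = 18  [f.idx + S.off + 16]
34. n8.sig = 22  [len(E.depth) + 20]
35. n19.env = 11  [11]
36. n19.lab = false  [false]
37. n20.depth = -8  [terminal]
38. n21.idx = 29  [terminal]
39. n19.val = "uk"  ["uk"]
40. n19.ok = true  [not A.lab]
41. n18.cnt = "un"  ["un"]
42. n18.wid = "ukn"  [A.val ++ "n"]
43. n18.live = 1  [len(A.val) - 1]
44. n6.depth = "uknun"  [B.wid ++ B.cnt]
45. n22.key = false  [terminal]
46. n0.sig = -8  [C.hot + S.mk - 58]

28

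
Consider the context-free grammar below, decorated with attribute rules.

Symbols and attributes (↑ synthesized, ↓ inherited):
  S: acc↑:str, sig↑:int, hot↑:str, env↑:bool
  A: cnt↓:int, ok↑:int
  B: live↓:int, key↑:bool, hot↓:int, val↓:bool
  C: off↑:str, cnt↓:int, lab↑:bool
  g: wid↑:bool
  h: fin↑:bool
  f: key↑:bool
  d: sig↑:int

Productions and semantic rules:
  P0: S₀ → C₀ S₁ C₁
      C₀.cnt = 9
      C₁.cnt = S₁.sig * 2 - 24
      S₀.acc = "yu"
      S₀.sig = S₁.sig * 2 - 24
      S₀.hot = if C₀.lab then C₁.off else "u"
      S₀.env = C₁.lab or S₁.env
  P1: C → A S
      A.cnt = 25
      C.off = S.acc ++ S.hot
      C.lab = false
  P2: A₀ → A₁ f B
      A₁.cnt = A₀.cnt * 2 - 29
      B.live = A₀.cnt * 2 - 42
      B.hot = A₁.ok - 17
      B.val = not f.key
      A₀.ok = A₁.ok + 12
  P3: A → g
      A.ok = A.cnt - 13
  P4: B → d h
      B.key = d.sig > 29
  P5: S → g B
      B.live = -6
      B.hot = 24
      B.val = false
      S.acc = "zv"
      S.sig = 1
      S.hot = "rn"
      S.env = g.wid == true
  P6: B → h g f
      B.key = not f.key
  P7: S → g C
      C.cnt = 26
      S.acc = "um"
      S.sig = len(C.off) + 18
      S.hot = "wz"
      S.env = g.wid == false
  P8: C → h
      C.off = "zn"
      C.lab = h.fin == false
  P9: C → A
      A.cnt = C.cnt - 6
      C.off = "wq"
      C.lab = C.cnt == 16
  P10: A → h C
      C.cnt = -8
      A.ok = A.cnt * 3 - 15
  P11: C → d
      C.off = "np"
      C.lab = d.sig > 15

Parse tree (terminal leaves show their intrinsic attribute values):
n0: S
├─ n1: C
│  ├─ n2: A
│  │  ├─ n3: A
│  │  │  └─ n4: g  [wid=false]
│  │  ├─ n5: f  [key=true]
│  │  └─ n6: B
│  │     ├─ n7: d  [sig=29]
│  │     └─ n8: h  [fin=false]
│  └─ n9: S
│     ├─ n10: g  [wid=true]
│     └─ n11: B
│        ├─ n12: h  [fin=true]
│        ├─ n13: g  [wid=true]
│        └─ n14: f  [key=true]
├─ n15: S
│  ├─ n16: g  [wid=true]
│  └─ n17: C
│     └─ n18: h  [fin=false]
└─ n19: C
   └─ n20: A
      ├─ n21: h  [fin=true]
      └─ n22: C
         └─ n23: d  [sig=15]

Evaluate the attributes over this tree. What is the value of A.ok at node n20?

1. n1.cnt = 9  [9]
2. n2.cnt = 25  [25]
3. n3.cnt = 21  [A₀.cnt * 2 - 29]
4. n4.wid = false  [terminal]
5. n3.ok = 8  [A.cnt - 13]
6. n5.key = true  [terminal]
7. n6.live = 8  [A₀.cnt * 2 - 42]
8. n6.hot = -9  [A₁.ok - 17]
9. n6.val = false  [not f.key]
10. n7.sig = 29  [terminal]
11. n8.fin = false  [terminal]
12. n6.key = false  [d.sig > 29]
13. n2.ok = 20  [A₁.ok + 12]
14. n10.wid = true  [terminal]
15. n11.live = -6  [-6]
16. n11.hot = 24  [24]
17. n11.val = false  [false]
18. n12.fin = true  [terminal]
19. n13.wid = true  [terminal]
20. n14.key = true  [terminal]
21. n11.key = false  [not f.key]
22. n9.acc = "zv"  ["zv"]
23. n9.sig = 1  [1]
24. n9.hot = "rn"  ["rn"]
25. n9.env = true  [g.wid == true]
26. n1.off = "zvrn"  [S.acc ++ S.hot]
27. n1.lab = false  [false]
28. n16.wid = true  [terminal]
29. n17.cnt = 26  [26]
30. n18.fin = false  [terminal]
31. n17.off = "zn"  ["zn"]
32. n17.lab = true  [h.fin == false]
33. n15.acc = "um"  ["um"]
34. n15.sig = 20  [len(C.off) + 18]
35. n15.hot = "wz"  ["wz"]
36. n15.env = false  [g.wid == false]
37. n19.cnt = 16  [S₁.sig * 2 - 24]
38. n20.cnt = 10  [C.cnt - 6]
39. n21.fin = true  [terminal]
40. n22.cnt = -8  [-8]
41. n23.sig = 15  [terminal]
42. n22.off = "np"  ["np"]
43. n22.lab = false  [d.sig > 15]
44. n20.ok = 15  [A.cnt * 3 - 15]
45. n19.off = "wq"  ["wq"]
46. n19.lab = true  [C.cnt == 16]
47. n0.acc = "yu"  ["yu"]
48. n0.sig = 16  [S₁.sig * 2 - 24]
49. n0.hot = "u"  [if C₀.lab then C₁.off else "u"]
50. n0.env = true  [C₁.lab or S₁.env]

15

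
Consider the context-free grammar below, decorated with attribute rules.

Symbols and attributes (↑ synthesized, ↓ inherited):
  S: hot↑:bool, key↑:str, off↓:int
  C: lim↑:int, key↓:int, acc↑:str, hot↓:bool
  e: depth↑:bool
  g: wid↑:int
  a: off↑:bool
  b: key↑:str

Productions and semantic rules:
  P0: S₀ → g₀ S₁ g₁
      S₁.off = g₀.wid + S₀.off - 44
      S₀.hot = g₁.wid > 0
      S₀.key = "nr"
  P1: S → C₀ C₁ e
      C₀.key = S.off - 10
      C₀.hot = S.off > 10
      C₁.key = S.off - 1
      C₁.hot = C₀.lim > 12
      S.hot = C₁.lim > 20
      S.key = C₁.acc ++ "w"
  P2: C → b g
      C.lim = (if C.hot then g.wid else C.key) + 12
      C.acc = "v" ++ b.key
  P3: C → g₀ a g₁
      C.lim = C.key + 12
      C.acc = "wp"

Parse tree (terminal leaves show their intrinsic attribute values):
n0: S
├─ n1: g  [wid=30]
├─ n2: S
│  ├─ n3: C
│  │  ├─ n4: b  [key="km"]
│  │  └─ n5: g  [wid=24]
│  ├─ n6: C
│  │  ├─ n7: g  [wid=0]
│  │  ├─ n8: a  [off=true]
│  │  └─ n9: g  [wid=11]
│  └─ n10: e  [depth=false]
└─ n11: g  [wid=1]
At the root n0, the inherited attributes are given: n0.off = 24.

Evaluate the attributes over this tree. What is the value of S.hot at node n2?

true

1. n0.off = 24  [given at root]
2. n1.wid = 30  [terminal]
3. n2.off = 10  [g₀.wid + S₀.off - 44]
4. n3.key = 0  [S.off - 10]
5. n3.hot = false  [S.off > 10]
6. n4.key = "km"  [terminal]
7. n5.wid = 24  [terminal]
8. n3.lim = 12  [(if C.hot then g.wid else C.key) + 12]
9. n3.acc = "vkm"  ["v" ++ b.key]
10. n6.key = 9  [S.off - 1]
11. n6.hot = false  [C₀.lim > 12]
12. n7.wid = 0  [terminal]
13. n8.off = true  [terminal]
14. n9.wid = 11  [terminal]
15. n6.lim = 21  [C.key + 12]
16. n6.acc = "wp"  ["wp"]
17. n10.depth = false  [terminal]
18. n2.hot = true  [C₁.lim > 20]
19. n2.key = "wpw"  [C₁.acc ++ "w"]
20. n11.wid = 1  [terminal]
21. n0.hot = true  [g₁.wid > 0]
22. n0.key = "nr"  ["nr"]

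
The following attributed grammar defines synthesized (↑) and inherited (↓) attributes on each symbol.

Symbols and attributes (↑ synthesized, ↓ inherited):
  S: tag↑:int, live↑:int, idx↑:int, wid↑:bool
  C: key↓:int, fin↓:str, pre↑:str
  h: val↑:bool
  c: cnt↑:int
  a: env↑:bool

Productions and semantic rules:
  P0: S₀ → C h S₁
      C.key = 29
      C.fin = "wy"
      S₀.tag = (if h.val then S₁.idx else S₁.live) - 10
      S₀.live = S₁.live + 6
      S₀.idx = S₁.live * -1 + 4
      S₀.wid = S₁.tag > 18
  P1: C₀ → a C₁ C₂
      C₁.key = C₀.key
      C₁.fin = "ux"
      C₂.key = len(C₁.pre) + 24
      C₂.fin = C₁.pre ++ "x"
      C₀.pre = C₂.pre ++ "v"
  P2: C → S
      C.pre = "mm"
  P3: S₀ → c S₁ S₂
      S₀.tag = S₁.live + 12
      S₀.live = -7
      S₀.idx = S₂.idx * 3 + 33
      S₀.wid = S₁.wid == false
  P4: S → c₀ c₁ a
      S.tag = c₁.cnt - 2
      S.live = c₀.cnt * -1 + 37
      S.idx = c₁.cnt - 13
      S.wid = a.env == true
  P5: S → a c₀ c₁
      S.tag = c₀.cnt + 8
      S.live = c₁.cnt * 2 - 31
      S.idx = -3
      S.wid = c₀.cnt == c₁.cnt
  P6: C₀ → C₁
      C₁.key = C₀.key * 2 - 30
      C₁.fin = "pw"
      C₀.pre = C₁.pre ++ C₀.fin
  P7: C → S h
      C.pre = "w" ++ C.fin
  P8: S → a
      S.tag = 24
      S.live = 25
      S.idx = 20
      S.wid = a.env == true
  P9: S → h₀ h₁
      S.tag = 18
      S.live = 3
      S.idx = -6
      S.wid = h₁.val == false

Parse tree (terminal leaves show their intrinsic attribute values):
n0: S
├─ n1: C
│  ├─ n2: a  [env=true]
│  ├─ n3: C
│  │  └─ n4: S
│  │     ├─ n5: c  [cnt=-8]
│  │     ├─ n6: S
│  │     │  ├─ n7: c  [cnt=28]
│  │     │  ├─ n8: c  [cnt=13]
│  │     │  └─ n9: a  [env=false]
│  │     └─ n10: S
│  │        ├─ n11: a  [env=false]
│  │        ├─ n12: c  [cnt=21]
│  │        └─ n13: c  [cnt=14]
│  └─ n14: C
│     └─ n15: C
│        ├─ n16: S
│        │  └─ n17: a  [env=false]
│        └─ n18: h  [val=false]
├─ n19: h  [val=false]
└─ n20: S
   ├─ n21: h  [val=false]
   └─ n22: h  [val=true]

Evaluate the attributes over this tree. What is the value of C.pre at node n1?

"wpwmmxv"

1. n1.key = 29  [29]
2. n1.fin = "wy"  ["wy"]
3. n2.env = true  [terminal]
4. n3.key = 29  [C₀.key]
5. n3.fin = "ux"  ["ux"]
6. n5.cnt = -8  [terminal]
7. n7.cnt = 28  [terminal]
8. n8.cnt = 13  [terminal]
9. n9.env = false  [terminal]
10. n6.tag = 11  [c₁.cnt - 2]
11. n6.live = 9  [c₀.cnt * -1 + 37]
12. n6.idx = 0  [c₁.cnt - 13]
13. n6.wid = false  [a.env == true]
14. n11.env = false  [terminal]
15. n12.cnt = 21  [terminal]
16. n13.cnt = 14  [terminal]
17. n10.tag = 29  [c₀.cnt + 8]
18. n10.live = -3  [c₁.cnt * 2 - 31]
19. n10.idx = -3  [-3]
20. n10.wid = false  [c₀.cnt == c₁.cnt]
21. n4.tag = 21  [S₁.live + 12]
22. n4.live = -7  [-7]
23. n4.idx = 24  [S₂.idx * 3 + 33]
24. n4.wid = true  [S₁.wid == false]
25. n3.pre = "mm"  ["mm"]
26. n14.key = 26  [len(C₁.pre) + 24]
27. n14.fin = "mmx"  [C₁.pre ++ "x"]
28. n15.key = 22  [C₀.key * 2 - 30]
29. n15.fin = "pw"  ["pw"]
30. n17.env = false  [terminal]
31. n16.tag = 24  [24]
32. n16.live = 25  [25]
33. n16.idx = 20  [20]
34. n16.wid = false  [a.env == true]
35. n18.val = false  [terminal]
36. n15.pre = "wpw"  ["w" ++ C.fin]
37. n14.pre = "wpwmmx"  [C₁.pre ++ C₀.fin]
38. n1.pre = "wpwmmxv"  [C₂.pre ++ "v"]
39. n19.val = false  [terminal]
40. n21.val = false  [terminal]
41. n22.val = true  [terminal]
42. n20.tag = 18  [18]
43. n20.live = 3  [3]
44. n20.idx = -6  [-6]
45. n20.wid = false  [h₁.val == false]
46. n0.tag = -7  [(if h.val then S₁.idx else S₁.live) - 10]
47. n0.live = 9  [S₁.live + 6]
48. n0.idx = 1  [S₁.live * -1 + 4]
49. n0.wid = false  [S₁.tag > 18]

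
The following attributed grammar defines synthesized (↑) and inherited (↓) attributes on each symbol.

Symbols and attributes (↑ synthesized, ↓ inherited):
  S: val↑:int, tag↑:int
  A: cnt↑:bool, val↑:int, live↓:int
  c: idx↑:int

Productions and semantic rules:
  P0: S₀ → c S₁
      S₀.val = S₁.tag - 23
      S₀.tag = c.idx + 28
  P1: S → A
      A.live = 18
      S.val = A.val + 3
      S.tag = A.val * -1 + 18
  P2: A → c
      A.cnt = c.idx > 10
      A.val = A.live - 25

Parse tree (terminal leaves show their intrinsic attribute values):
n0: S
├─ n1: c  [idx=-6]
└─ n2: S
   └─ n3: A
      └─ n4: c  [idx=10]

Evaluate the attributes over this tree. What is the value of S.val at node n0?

2

1. n1.idx = -6  [terminal]
2. n3.live = 18  [18]
3. n4.idx = 10  [terminal]
4. n3.cnt = false  [c.idx > 10]
5. n3.val = -7  [A.live - 25]
6. n2.val = -4  [A.val + 3]
7. n2.tag = 25  [A.val * -1 + 18]
8. n0.val = 2  [S₁.tag - 23]
9. n0.tag = 22  [c.idx + 28]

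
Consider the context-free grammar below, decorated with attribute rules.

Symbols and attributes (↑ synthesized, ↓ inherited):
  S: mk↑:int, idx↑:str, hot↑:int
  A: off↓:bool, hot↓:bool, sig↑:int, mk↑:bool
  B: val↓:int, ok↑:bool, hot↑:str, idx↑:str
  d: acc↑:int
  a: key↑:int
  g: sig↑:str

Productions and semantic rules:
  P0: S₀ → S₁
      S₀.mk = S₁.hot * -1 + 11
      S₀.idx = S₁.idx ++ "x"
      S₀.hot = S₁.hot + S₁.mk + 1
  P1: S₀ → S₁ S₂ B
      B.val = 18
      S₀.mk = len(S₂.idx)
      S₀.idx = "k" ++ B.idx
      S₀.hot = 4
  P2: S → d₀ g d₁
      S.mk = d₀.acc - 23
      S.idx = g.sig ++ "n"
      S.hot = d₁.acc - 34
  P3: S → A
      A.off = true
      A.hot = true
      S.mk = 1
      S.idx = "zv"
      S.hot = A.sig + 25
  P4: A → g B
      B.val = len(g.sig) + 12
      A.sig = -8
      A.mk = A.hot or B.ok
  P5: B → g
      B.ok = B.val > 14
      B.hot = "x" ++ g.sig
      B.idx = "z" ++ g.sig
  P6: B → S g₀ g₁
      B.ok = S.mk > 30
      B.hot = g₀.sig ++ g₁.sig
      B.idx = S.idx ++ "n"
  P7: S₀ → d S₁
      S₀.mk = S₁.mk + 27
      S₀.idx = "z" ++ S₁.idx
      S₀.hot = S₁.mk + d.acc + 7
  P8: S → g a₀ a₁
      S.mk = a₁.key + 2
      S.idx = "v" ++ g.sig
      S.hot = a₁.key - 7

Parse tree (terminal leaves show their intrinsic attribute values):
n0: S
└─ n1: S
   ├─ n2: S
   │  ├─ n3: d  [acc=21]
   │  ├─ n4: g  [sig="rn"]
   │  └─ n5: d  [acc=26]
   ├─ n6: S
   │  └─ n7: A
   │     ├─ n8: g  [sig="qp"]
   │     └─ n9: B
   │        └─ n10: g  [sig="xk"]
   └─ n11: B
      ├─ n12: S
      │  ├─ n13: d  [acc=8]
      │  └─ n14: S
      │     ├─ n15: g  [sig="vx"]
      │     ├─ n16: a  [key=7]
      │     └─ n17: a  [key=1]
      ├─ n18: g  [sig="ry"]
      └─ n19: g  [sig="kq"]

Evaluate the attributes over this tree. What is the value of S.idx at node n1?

1. n3.acc = 21  [terminal]
2. n4.sig = "rn"  [terminal]
3. n5.acc = 26  [terminal]
4. n2.mk = -2  [d₀.acc - 23]
5. n2.idx = "rnn"  [g.sig ++ "n"]
6. n2.hot = -8  [d₁.acc - 34]
7. n7.off = true  [true]
8. n7.hot = true  [true]
9. n8.sig = "qp"  [terminal]
10. n9.val = 14  [len(g.sig) + 12]
11. n10.sig = "xk"  [terminal]
12. n9.ok = false  [B.val > 14]
13. n9.hot = "xxk"  ["x" ++ g.sig]
14. n9.idx = "zxk"  ["z" ++ g.sig]
15. n7.sig = -8  [-8]
16. n7.mk = true  [A.hot or B.ok]
17. n6.mk = 1  [1]
18. n6.idx = "zv"  ["zv"]
19. n6.hot = 17  [A.sig + 25]
20. n11.val = 18  [18]
21. n13.acc = 8  [terminal]
22. n15.sig = "vx"  [terminal]
23. n16.key = 7  [terminal]
24. n17.key = 1  [terminal]
25. n14.mk = 3  [a₁.key + 2]
26. n14.idx = "vvx"  ["v" ++ g.sig]
27. n14.hot = -6  [a₁.key - 7]
28. n12.mk = 30  [S₁.mk + 27]
29. n12.idx = "zvvx"  ["z" ++ S₁.idx]
30. n12.hot = 18  [S₁.mk + d.acc + 7]
31. n18.sig = "ry"  [terminal]
32. n19.sig = "kq"  [terminal]
33. n11.ok = false  [S.mk > 30]
34. n11.hot = "rykq"  [g₀.sig ++ g₁.sig]
35. n11.idx = "zvvxn"  [S.idx ++ "n"]
36. n1.mk = 2  [len(S₂.idx)]
37. n1.idx = "kzvvxn"  ["k" ++ B.idx]
38. n1.hot = 4  [4]
39. n0.mk = 7  [S₁.hot * -1 + 11]
40. n0.idx = "kzvvxnx"  [S₁.idx ++ "x"]
41. n0.hot = 7  [S₁.hot + S₁.mk + 1]

"kzvvxn"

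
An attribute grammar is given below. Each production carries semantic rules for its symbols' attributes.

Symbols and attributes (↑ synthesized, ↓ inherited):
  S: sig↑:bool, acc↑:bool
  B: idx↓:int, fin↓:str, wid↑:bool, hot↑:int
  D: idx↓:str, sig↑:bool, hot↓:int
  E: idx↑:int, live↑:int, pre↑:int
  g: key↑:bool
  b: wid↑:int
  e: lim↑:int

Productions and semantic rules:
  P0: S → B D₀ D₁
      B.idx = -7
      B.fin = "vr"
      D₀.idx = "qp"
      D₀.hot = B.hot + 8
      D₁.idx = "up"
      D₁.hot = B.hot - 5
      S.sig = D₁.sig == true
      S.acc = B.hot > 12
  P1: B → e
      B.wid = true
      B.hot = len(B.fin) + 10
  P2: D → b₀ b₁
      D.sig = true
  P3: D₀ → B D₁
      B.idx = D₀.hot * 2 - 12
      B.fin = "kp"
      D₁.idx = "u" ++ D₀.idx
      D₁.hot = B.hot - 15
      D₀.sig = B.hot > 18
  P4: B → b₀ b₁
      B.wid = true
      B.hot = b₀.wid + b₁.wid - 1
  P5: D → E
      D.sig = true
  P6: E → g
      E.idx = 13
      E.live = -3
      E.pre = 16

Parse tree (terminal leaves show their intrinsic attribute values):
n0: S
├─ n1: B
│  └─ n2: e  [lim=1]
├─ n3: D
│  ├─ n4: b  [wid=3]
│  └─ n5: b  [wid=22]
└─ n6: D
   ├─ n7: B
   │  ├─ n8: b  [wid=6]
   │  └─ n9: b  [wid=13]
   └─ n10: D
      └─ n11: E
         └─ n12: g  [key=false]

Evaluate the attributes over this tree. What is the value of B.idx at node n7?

1. n1.idx = -7  [-7]
2. n1.fin = "vr"  ["vr"]
3. n2.lim = 1  [terminal]
4. n1.wid = true  [true]
5. n1.hot = 12  [len(B.fin) + 10]
6. n3.idx = "qp"  ["qp"]
7. n3.hot = 20  [B.hot + 8]
8. n4.wid = 3  [terminal]
9. n5.wid = 22  [terminal]
10. n3.sig = true  [true]
11. n6.idx = "up"  ["up"]
12. n6.hot = 7  [B.hot - 5]
13. n7.idx = 2  [D₀.hot * 2 - 12]
14. n7.fin = "kp"  ["kp"]
15. n8.wid = 6  [terminal]
16. n9.wid = 13  [terminal]
17. n7.wid = true  [true]
18. n7.hot = 18  [b₀.wid + b₁.wid - 1]
19. n10.idx = "uup"  ["u" ++ D₀.idx]
20. n10.hot = 3  [B.hot - 15]
21. n12.key = false  [terminal]
22. n11.idx = 13  [13]
23. n11.live = -3  [-3]
24. n11.pre = 16  [16]
25. n10.sig = true  [true]
26. n6.sig = false  [B.hot > 18]
27. n0.sig = false  [D₁.sig == true]
28. n0.acc = false  [B.hot > 12]

2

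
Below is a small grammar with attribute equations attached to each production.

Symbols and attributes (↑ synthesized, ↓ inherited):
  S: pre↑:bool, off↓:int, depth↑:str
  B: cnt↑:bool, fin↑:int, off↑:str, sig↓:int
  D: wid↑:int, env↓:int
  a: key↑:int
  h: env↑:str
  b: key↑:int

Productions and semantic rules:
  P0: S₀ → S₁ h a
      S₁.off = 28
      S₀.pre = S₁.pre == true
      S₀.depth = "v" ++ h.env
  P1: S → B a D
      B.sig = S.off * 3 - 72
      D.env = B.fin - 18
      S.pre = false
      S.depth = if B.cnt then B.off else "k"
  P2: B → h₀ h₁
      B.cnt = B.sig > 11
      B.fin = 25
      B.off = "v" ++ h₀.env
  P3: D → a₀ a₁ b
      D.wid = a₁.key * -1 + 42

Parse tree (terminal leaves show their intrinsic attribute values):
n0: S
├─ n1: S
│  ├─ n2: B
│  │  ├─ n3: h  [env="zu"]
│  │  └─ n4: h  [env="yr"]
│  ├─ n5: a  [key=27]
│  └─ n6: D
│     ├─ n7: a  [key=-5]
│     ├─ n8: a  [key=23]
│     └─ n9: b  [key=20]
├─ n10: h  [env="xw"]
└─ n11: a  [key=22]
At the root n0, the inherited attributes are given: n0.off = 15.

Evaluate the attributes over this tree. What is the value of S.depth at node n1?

1. n0.off = 15  [given at root]
2. n1.off = 28  [28]
3. n2.sig = 12  [S.off * 3 - 72]
4. n3.env = "zu"  [terminal]
5. n4.env = "yr"  [terminal]
6. n2.cnt = true  [B.sig > 11]
7. n2.fin = 25  [25]
8. n2.off = "vzu"  ["v" ++ h₀.env]
9. n5.key = 27  [terminal]
10. n6.env = 7  [B.fin - 18]
11. n7.key = -5  [terminal]
12. n8.key = 23  [terminal]
13. n9.key = 20  [terminal]
14. n6.wid = 19  [a₁.key * -1 + 42]
15. n1.pre = false  [false]
16. n1.depth = "vzu"  [if B.cnt then B.off else "k"]
17. n10.env = "xw"  [terminal]
18. n11.key = 22  [terminal]
19. n0.pre = false  [S₁.pre == true]
20. n0.depth = "vxw"  ["v" ++ h.env]

"vzu"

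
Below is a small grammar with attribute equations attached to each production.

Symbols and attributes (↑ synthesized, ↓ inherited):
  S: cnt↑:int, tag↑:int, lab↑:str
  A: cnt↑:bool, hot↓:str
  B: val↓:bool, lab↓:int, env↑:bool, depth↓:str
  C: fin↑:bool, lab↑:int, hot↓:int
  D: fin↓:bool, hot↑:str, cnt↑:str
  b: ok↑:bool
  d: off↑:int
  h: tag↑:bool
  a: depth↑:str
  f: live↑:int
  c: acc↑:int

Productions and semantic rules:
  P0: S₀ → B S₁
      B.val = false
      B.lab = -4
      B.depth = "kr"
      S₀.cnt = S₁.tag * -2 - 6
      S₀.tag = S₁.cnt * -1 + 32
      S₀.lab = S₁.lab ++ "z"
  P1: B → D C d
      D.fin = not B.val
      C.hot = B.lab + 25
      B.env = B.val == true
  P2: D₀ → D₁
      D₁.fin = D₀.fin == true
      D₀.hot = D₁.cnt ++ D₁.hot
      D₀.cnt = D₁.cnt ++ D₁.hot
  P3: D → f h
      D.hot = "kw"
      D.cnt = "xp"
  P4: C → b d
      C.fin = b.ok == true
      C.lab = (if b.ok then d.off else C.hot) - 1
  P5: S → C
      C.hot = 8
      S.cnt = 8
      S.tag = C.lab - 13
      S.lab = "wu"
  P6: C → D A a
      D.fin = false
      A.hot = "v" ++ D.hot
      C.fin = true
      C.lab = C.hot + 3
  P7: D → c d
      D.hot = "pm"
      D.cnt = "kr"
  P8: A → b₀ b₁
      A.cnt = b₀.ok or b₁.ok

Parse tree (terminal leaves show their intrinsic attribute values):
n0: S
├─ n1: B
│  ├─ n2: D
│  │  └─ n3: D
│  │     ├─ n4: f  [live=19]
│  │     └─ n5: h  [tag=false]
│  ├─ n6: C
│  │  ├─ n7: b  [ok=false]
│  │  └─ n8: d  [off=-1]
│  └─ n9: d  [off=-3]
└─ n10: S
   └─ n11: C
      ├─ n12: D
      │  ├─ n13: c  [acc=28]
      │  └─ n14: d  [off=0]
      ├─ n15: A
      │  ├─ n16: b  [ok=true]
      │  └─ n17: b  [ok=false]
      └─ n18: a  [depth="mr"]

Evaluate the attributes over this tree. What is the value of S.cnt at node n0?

-2

1. n1.val = false  [false]
2. n1.lab = -4  [-4]
3. n1.depth = "kr"  ["kr"]
4. n2.fin = true  [not B.val]
5. n3.fin = true  [D₀.fin == true]
6. n4.live = 19  [terminal]
7. n5.tag = false  [terminal]
8. n3.hot = "kw"  ["kw"]
9. n3.cnt = "xp"  ["xp"]
10. n2.hot = "xpkw"  [D₁.cnt ++ D₁.hot]
11. n2.cnt = "xpkw"  [D₁.cnt ++ D₁.hot]
12. n6.hot = 21  [B.lab + 25]
13. n7.ok = false  [terminal]
14. n8.off = -1  [terminal]
15. n6.fin = false  [b.ok == true]
16. n6.lab = 20  [(if b.ok then d.off else C.hot) - 1]
17. n9.off = -3  [terminal]
18. n1.env = false  [B.val == true]
19. n11.hot = 8  [8]
20. n12.fin = false  [false]
21. n13.acc = 28  [terminal]
22. n14.off = 0  [terminal]
23. n12.hot = "pm"  ["pm"]
24. n12.cnt = "kr"  ["kr"]
25. n15.hot = "vpm"  ["v" ++ D.hot]
26. n16.ok = true  [terminal]
27. n17.ok = false  [terminal]
28. n15.cnt = true  [b₀.ok or b₁.ok]
29. n18.depth = "mr"  [terminal]
30. n11.fin = true  [true]
31. n11.lab = 11  [C.hot + 3]
32. n10.cnt = 8  [8]
33. n10.tag = -2  [C.lab - 13]
34. n10.lab = "wu"  ["wu"]
35. n0.cnt = -2  [S₁.tag * -2 - 6]
36. n0.tag = 24  [S₁.cnt * -1 + 32]
37. n0.lab = "wuz"  [S₁.lab ++ "z"]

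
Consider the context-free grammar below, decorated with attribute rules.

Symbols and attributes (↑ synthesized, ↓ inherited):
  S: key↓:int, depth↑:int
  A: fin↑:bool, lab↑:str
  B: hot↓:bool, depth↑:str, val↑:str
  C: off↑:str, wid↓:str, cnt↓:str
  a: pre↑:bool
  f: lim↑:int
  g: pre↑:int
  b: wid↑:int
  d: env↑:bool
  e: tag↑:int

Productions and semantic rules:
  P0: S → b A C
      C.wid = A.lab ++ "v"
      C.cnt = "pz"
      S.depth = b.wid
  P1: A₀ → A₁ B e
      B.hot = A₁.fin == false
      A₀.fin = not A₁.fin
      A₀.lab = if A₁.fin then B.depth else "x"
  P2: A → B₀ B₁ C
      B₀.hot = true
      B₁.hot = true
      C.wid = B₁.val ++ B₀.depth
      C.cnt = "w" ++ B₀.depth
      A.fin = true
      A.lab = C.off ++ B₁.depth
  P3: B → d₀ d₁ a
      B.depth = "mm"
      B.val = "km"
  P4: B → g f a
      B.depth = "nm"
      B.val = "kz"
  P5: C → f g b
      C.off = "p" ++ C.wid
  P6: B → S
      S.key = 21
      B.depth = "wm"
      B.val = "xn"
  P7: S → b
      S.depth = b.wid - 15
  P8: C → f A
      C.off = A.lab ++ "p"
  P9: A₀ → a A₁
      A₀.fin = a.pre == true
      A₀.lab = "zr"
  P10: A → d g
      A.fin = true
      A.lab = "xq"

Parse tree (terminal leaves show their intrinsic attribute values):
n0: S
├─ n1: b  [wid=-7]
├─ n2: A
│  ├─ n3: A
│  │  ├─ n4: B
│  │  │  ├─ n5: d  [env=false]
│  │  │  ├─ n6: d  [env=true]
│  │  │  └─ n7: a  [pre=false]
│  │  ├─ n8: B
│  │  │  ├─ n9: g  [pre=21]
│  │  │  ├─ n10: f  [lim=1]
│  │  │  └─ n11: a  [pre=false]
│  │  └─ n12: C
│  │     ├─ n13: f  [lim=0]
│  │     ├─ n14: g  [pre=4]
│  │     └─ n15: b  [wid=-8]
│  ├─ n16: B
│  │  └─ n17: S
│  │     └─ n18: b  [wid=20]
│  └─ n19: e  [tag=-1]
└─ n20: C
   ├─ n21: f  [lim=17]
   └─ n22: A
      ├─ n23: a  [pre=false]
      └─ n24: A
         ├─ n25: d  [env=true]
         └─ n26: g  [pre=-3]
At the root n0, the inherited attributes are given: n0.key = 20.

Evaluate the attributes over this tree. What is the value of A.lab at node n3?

1. n0.key = 20  [given at root]
2. n1.wid = -7  [terminal]
3. n4.hot = true  [true]
4. n5.env = false  [terminal]
5. n6.env = true  [terminal]
6. n7.pre = false  [terminal]
7. n4.depth = "mm"  ["mm"]
8. n4.val = "km"  ["km"]
9. n8.hot = true  [true]
10. n9.pre = 21  [terminal]
11. n10.lim = 1  [terminal]
12. n11.pre = false  [terminal]
13. n8.depth = "nm"  ["nm"]
14. n8.val = "kz"  ["kz"]
15. n12.wid = "kzmm"  [B₁.val ++ B₀.depth]
16. n12.cnt = "wmm"  ["w" ++ B₀.depth]
17. n13.lim = 0  [terminal]
18. n14.pre = 4  [terminal]
19. n15.wid = -8  [terminal]
20. n12.off = "pkzmm"  ["p" ++ C.wid]
21. n3.fin = true  [true]
22. n3.lab = "pkzmmnm"  [C.off ++ B₁.depth]
23. n16.hot = false  [A₁.fin == false]
24. n17.key = 21  [21]
25. n18.wid = 20  [terminal]
26. n17.depth = 5  [b.wid - 15]
27. n16.depth = "wm"  ["wm"]
28. n16.val = "xn"  ["xn"]
29. n19.tag = -1  [terminal]
30. n2.fin = false  [not A₁.fin]
31. n2.lab = "wm"  [if A₁.fin then B.depth else "x"]
32. n20.wid = "wmv"  [A.lab ++ "v"]
33. n20.cnt = "pz"  ["pz"]
34. n21.lim = 17  [terminal]
35. n23.pre = false  [terminal]
36. n25.env = true  [terminal]
37. n26.pre = -3  [terminal]
38. n24.fin = true  [true]
39. n24.lab = "xq"  ["xq"]
40. n22.fin = false  [a.pre == true]
41. n22.lab = "zr"  ["zr"]
42. n20.off = "zrp"  [A.lab ++ "p"]
43. n0.depth = -7  [b.wid]

"pkzmmnm"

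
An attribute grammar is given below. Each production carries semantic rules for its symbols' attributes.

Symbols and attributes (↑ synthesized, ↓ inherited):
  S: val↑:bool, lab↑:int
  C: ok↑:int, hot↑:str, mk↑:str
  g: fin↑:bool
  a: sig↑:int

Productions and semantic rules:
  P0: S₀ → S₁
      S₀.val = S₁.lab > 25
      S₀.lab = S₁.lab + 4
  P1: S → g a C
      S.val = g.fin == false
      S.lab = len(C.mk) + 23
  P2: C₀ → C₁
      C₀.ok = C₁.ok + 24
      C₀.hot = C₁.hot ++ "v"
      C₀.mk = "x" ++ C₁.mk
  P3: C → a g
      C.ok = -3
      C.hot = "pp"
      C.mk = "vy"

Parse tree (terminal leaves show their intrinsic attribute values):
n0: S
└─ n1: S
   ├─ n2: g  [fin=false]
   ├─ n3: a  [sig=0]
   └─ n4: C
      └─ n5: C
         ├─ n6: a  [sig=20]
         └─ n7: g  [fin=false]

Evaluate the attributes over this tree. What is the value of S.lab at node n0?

30

1. n2.fin = false  [terminal]
2. n3.sig = 0  [terminal]
3. n6.sig = 20  [terminal]
4. n7.fin = false  [terminal]
5. n5.ok = -3  [-3]
6. n5.hot = "pp"  ["pp"]
7. n5.mk = "vy"  ["vy"]
8. n4.ok = 21  [C₁.ok + 24]
9. n4.hot = "ppv"  [C₁.hot ++ "v"]
10. n4.mk = "xvy"  ["x" ++ C₁.mk]
11. n1.val = true  [g.fin == false]
12. n1.lab = 26  [len(C.mk) + 23]
13. n0.val = true  [S₁.lab > 25]
14. n0.lab = 30  [S₁.lab + 4]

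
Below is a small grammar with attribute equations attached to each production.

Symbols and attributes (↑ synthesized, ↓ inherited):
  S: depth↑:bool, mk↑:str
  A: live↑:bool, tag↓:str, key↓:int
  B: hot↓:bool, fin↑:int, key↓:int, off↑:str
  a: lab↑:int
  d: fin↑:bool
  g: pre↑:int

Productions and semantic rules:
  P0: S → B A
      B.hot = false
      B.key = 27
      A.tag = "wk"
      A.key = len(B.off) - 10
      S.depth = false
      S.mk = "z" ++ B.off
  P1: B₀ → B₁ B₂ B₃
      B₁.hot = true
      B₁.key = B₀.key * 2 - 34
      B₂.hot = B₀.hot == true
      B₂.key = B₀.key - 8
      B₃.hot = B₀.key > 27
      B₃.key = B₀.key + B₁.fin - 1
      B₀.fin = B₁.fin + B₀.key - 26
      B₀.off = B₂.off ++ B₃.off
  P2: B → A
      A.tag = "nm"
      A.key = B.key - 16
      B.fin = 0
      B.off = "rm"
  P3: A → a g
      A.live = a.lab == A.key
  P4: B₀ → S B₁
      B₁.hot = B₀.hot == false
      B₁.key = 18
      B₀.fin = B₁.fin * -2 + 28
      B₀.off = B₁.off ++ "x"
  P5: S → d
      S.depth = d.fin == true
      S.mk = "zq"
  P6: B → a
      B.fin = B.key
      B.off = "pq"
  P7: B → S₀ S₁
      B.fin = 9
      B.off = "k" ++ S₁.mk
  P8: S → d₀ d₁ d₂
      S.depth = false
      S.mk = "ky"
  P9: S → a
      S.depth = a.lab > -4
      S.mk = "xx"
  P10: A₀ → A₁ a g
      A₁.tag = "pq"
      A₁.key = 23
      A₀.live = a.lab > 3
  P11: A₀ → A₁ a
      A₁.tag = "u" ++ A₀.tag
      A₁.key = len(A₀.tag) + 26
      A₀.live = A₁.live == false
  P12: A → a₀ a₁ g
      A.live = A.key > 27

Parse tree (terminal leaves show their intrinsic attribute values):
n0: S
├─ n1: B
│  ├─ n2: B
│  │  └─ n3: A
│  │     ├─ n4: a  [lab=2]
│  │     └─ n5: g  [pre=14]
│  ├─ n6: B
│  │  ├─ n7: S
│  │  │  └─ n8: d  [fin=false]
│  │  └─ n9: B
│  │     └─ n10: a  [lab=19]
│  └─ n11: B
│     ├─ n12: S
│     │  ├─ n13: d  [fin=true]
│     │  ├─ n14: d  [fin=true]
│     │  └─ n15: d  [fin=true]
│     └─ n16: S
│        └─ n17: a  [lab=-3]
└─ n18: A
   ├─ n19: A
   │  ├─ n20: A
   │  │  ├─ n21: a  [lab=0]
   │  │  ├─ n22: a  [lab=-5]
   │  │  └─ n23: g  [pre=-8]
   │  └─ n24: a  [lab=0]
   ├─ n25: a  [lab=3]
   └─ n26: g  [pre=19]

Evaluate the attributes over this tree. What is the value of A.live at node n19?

1. n1.hot = false  [false]
2. n1.key = 27  [27]
3. n2.hot = true  [true]
4. n2.key = 20  [B₀.key * 2 - 34]
5. n3.tag = "nm"  ["nm"]
6. n3.key = 4  [B.key - 16]
7. n4.lab = 2  [terminal]
8. n5.pre = 14  [terminal]
9. n3.live = false  [a.lab == A.key]
10. n2.fin = 0  [0]
11. n2.off = "rm"  ["rm"]
12. n6.hot = false  [B₀.hot == true]
13. n6.key = 19  [B₀.key - 8]
14. n8.fin = false  [terminal]
15. n7.depth = false  [d.fin == true]
16. n7.mk = "zq"  ["zq"]
17. n9.hot = true  [B₀.hot == false]
18. n9.key = 18  [18]
19. n10.lab = 19  [terminal]
20. n9.fin = 18  [B.key]
21. n9.off = "pq"  ["pq"]
22. n6.fin = -8  [B₁.fin * -2 + 28]
23. n6.off = "pqx"  [B₁.off ++ "x"]
24. n11.hot = false  [B₀.key > 27]
25. n11.key = 26  [B₀.key + B₁.fin - 1]
26. n13.fin = true  [terminal]
27. n14.fin = true  [terminal]
28. n15.fin = true  [terminal]
29. n12.depth = false  [false]
30. n12.mk = "ky"  ["ky"]
31. n17.lab = -3  [terminal]
32. n16.depth = true  [a.lab > -4]
33. n16.mk = "xx"  ["xx"]
34. n11.fin = 9  [9]
35. n11.off = "kxx"  ["k" ++ S₁.mk]
36. n1.fin = 1  [B₁.fin + B₀.key - 26]
37. n1.off = "pqxkxx"  [B₂.off ++ B₃.off]
38. n18.tag = "wk"  ["wk"]
39. n18.key = -4  [len(B.off) - 10]
40. n19.tag = "pq"  ["pq"]
41. n19.key = 23  [23]
42. n20.tag = "upq"  ["u" ++ A₀.tag]
43. n20.key = 28  [len(A₀.tag) + 26]
44. n21.lab = 0  [terminal]
45. n22.lab = -5  [terminal]
46. n23.pre = -8  [terminal]
47. n20.live = true  [A.key > 27]
48. n24.lab = 0  [terminal]
49. n19.live = false  [A₁.live == false]
50. n25.lab = 3  [terminal]
51. n26.pre = 19  [terminal]
52. n18.live = false  [a.lab > 3]
53. n0.depth = false  [false]
54. n0.mk = "zpqxkxx"  ["z" ++ B.off]

false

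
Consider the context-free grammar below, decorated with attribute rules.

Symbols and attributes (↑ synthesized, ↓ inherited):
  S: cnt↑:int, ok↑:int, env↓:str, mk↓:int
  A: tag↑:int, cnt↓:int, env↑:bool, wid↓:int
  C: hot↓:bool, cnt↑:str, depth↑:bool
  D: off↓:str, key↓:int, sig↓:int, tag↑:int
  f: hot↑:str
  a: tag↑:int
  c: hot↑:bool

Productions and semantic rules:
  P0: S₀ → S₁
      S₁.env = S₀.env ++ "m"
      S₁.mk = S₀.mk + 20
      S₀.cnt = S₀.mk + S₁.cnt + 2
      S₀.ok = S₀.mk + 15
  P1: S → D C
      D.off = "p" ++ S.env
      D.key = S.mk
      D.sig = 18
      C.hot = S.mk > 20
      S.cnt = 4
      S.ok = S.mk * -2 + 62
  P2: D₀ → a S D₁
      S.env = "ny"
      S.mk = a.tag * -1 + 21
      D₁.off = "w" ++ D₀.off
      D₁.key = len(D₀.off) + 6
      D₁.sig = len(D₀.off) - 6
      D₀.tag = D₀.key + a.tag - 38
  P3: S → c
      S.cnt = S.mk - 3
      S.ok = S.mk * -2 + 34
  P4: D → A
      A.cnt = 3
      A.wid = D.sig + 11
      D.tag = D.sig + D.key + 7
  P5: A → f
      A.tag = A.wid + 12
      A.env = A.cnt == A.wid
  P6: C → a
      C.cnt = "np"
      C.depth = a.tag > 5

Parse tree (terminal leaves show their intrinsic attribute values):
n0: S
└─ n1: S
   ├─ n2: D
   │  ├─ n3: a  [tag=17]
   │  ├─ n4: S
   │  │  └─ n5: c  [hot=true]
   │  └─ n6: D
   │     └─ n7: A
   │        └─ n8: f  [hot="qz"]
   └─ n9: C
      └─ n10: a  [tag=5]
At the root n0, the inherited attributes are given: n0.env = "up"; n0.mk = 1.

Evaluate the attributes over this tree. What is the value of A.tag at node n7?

21

1. n0.env = "up"  [given at root]
2. n0.mk = 1  [given at root]
3. n1.env = "upm"  [S₀.env ++ "m"]
4. n1.mk = 21  [S₀.mk + 20]
5. n2.off = "pupm"  ["p" ++ S.env]
6. n2.key = 21  [S.mk]
7. n2.sig = 18  [18]
8. n3.tag = 17  [terminal]
9. n4.env = "ny"  ["ny"]
10. n4.mk = 4  [a.tag * -1 + 21]
11. n5.hot = true  [terminal]
12. n4.cnt = 1  [S.mk - 3]
13. n4.ok = 26  [S.mk * -2 + 34]
14. n6.off = "wpupm"  ["w" ++ D₀.off]
15. n6.key = 10  [len(D₀.off) + 6]
16. n6.sig = -2  [len(D₀.off) - 6]
17. n7.cnt = 3  [3]
18. n7.wid = 9  [D.sig + 11]
19. n8.hot = "qz"  [terminal]
20. n7.tag = 21  [A.wid + 12]
21. n7.env = false  [A.cnt == A.wid]
22. n6.tag = 15  [D.sig + D.key + 7]
23. n2.tag = 0  [D₀.key + a.tag - 38]
24. n9.hot = true  [S.mk > 20]
25. n10.tag = 5  [terminal]
26. n9.cnt = "np"  ["np"]
27. n9.depth = false  [a.tag > 5]
28. n1.cnt = 4  [4]
29. n1.ok = 20  [S.mk * -2 + 62]
30. n0.cnt = 7  [S₀.mk + S₁.cnt + 2]
31. n0.ok = 16  [S₀.mk + 15]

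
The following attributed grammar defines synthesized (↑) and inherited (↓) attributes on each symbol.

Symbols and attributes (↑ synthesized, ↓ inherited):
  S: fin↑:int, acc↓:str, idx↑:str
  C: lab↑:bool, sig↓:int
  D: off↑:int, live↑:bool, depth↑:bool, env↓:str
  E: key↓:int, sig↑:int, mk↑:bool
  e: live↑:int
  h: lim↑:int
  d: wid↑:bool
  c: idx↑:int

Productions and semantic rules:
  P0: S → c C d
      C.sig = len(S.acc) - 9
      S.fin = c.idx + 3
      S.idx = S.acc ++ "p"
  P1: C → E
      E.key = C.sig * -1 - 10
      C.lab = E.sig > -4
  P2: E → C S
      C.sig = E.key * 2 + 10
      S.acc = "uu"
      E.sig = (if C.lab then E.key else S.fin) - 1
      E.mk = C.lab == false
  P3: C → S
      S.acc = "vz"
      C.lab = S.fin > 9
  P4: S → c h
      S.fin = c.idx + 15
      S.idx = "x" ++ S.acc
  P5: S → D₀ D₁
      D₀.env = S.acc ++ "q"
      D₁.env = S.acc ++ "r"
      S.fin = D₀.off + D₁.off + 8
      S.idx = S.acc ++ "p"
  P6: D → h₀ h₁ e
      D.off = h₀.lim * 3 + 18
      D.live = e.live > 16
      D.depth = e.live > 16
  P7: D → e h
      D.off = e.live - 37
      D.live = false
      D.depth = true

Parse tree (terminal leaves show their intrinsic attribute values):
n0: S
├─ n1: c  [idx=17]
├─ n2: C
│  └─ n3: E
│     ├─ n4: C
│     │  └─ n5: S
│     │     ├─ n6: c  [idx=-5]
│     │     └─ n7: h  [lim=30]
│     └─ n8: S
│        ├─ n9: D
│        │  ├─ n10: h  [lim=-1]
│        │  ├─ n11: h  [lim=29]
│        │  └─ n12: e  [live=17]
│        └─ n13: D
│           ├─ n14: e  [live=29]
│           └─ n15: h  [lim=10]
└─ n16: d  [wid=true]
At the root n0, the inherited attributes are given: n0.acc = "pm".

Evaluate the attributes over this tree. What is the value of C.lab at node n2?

1. n0.acc = "pm"  [given at root]
2. n1.idx = 17  [terminal]
3. n2.sig = -7  [len(S.acc) - 9]
4. n3.key = -3  [C.sig * -1 - 10]
5. n4.sig = 4  [E.key * 2 + 10]
6. n5.acc = "vz"  ["vz"]
7. n6.idx = -5  [terminal]
8. n7.lim = 30  [terminal]
9. n5.fin = 10  [c.idx + 15]
10. n5.idx = "xvz"  ["x" ++ S.acc]
11. n4.lab = true  [S.fin > 9]
12. n8.acc = "uu"  ["uu"]
13. n9.env = "uuq"  [S.acc ++ "q"]
14. n10.lim = -1  [terminal]
15. n11.lim = 29  [terminal]
16. n12.live = 17  [terminal]
17. n9.off = 15  [h₀.lim * 3 + 18]
18. n9.live = true  [e.live > 16]
19. n9.depth = true  [e.live > 16]
20. n13.env = "uur"  [S.acc ++ "r"]
21. n14.live = 29  [terminal]
22. n15.lim = 10  [terminal]
23. n13.off = -8  [e.live - 37]
24. n13.live = false  [false]
25. n13.depth = true  [true]
26. n8.fin = 15  [D₀.off + D₁.off + 8]
27. n8.idx = "uup"  [S.acc ++ "p"]
28. n3.sig = -4  [(if C.lab then E.key else S.fin) - 1]
29. n3.mk = false  [C.lab == false]
30. n2.lab = false  [E.sig > -4]
31. n16.wid = true  [terminal]
32. n0.fin = 20  [c.idx + 3]
33. n0.idx = "pmp"  [S.acc ++ "p"]

false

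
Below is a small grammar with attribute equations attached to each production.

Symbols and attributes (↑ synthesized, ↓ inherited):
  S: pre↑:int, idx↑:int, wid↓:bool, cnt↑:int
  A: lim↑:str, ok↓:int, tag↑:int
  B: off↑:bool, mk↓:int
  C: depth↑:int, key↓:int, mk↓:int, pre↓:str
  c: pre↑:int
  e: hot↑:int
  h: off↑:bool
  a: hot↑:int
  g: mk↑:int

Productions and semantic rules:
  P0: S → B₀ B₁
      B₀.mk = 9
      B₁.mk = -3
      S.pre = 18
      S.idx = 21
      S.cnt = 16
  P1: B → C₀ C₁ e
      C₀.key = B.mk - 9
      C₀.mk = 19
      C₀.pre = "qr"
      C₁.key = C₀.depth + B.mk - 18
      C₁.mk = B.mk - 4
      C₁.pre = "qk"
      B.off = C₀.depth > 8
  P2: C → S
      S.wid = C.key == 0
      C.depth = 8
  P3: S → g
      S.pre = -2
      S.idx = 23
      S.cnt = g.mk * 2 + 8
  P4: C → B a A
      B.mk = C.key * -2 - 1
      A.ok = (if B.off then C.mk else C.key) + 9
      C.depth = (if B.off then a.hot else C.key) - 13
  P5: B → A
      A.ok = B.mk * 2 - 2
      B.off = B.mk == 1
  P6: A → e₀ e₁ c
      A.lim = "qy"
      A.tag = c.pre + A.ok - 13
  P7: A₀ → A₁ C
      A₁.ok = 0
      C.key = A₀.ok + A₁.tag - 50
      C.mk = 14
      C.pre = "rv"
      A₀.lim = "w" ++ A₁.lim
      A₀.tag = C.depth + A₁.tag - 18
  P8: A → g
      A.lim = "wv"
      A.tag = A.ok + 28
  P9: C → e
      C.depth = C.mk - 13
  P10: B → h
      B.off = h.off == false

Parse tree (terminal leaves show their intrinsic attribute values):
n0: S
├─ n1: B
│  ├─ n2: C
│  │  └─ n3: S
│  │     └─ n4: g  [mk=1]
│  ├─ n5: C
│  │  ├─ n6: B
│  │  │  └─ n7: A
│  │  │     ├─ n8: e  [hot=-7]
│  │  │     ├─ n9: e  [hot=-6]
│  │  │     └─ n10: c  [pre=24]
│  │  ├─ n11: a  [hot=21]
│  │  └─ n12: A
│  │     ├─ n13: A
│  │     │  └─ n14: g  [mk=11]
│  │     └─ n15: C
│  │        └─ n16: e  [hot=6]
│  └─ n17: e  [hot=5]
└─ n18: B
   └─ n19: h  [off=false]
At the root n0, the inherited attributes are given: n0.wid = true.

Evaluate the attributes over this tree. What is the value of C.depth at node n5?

8

1. n0.wid = true  [given at root]
2. n1.mk = 9  [9]
3. n2.key = 0  [B.mk - 9]
4. n2.mk = 19  [19]
5. n2.pre = "qr"  ["qr"]
6. n3.wid = true  [C.key == 0]
7. n4.mk = 1  [terminal]
8. n3.pre = -2  [-2]
9. n3.idx = 23  [23]
10. n3.cnt = 10  [g.mk * 2 + 8]
11. n2.depth = 8  [8]
12. n5.key = -1  [C₀.depth + B.mk - 18]
13. n5.mk = 5  [B.mk - 4]
14. n5.pre = "qk"  ["qk"]
15. n6.mk = 1  [C.key * -2 - 1]
16. n7.ok = 0  [B.mk * 2 - 2]
17. n8.hot = -7  [terminal]
18. n9.hot = -6  [terminal]
19. n10.pre = 24  [terminal]
20. n7.lim = "qy"  ["qy"]
21. n7.tag = 11  [c.pre + A.ok - 13]
22. n6.off = true  [B.mk == 1]
23. n11.hot = 21  [terminal]
24. n12.ok = 14  [(if B.off then C.mk else C.key) + 9]
25. n13.ok = 0  [0]
26. n14.mk = 11  [terminal]
27. n13.lim = "wv"  ["wv"]
28. n13.tag = 28  [A.ok + 28]
29. n15.key = -8  [A₀.ok + A₁.tag - 50]
30. n15.mk = 14  [14]
31. n15.pre = "rv"  ["rv"]
32. n16.hot = 6  [terminal]
33. n15.depth = 1  [C.mk - 13]
34. n12.lim = "wwv"  ["w" ++ A₁.lim]
35. n12.tag = 11  [C.depth + A₁.tag - 18]
36. n5.depth = 8  [(if B.off then a.hot else C.key) - 13]
37. n17.hot = 5  [terminal]
38. n1.off = false  [C₀.depth > 8]
39. n18.mk = -3  [-3]
40. n19.off = false  [terminal]
41. n18.off = true  [h.off == false]
42. n0.pre = 18  [18]
43. n0.idx = 21  [21]
44. n0.cnt = 16  [16]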